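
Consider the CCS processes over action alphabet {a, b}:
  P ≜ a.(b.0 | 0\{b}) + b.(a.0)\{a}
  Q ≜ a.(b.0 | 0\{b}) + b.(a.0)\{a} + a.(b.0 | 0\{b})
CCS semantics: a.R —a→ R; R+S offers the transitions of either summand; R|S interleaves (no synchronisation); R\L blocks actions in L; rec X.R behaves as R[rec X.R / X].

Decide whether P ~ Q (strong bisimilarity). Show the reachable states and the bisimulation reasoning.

P's transition system — 4 states:
  p0 = a.(b.0 | 0\{b}) + b.(a.0)\{a} :: —a→ p1, —b→ p2
  p1 = b.0 | 0\{b} :: —b→ p3
  p2 = (a.0)\{a} :: (no moves)
  p3 = 0 | 0\{b} :: (no moves)
Q's transition system — 4 states:
  q0 = a.(b.0 | 0\{b}) + b.(a.0)\{a} + a.(b.0 | 0\{b}) :: —a→ q1, —b→ q2
  q1 = b.0 | 0\{b} :: —b→ q3
  q2 = (a.0)\{a} :: (no moves)
  q3 = 0 | 0\{b} :: (no moves)
Coarsest stable partition (strong bisimilarity classes):
  B0 = {p0, q0}
  B1 = {p1, q1}
  B2 = {p2, p3, q2, q3}
p0 ∈ B0, q0 ∈ B0 → same block

YES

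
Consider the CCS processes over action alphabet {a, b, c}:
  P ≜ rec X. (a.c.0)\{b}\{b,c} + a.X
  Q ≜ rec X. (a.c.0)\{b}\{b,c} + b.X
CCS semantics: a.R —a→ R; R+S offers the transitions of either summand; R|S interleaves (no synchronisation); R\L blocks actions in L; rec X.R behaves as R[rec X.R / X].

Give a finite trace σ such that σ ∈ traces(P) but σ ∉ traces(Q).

aa

Reachable graph of P (2 states):
  u0 = rec X. (a.c.0)\{b}\{b,c} + a.X ⊢ ··a··> u0, ··a··> u1
  u1 = (c.0)\{b}\{b,c} ⊢ stopped
Reachable graph of Q (2 states):
  v0 = rec X. (a.c.0)\{b}\{b,c} + b.X ⊢ ··a··> v1, ··b··> v0
  v1 = (c.0)\{b}\{b,c} ⊢ stopped
Run σ = ⟨aa⟩ on P: start {u0}
  after a @ step 1: {u0, u1}
  after a @ step 2: {u0, u1}
  P completes σ.
Run σ = ⟨aa⟩ on Q: start {v0}
  after a @ step 1: {v1}
  after a @ step 2: ∅ (Q stuck)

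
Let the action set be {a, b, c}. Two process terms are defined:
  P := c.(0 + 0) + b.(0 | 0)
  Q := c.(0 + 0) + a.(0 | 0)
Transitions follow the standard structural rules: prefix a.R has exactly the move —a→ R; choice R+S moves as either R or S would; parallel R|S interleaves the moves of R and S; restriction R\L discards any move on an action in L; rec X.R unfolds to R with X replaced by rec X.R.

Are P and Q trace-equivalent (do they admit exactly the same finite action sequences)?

trace-distinct — witness ⟨b⟩

LTS(P): 3 reachable states
  m0 = c.(0 + 0) + b.(0 | 0) → ··b··> m1, ··c··> m2
  m1 = 0 | 0 → stopped
  m2 = 0 + 0 → stopped
LTS(Q): 3 reachable states
  n0 = c.(0 + 0) + a.(0 | 0) → ··a··> n1, ··c··> n2
  n1 = 0 | 0 → stopped
  n2 = 0 + 0 → stopped
Trace ⟨b⟩ through P, begin at {m0}:
  step 1 (b): {m1}
  ✓ P
Trace ⟨b⟩ through Q, begin at {n0}:
  step 1 (b): no successor for Q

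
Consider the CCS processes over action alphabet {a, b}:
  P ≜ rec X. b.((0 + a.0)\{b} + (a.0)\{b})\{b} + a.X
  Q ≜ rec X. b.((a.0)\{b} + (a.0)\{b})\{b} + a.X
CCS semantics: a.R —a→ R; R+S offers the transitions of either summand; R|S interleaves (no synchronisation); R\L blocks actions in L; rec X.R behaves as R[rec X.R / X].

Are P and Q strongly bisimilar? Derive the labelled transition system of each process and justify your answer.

Reachable graph of P (3 states):
  p0 = rec X. b.((0 + a.0)\{b} + (a.0)\{b})\{b} + a.X | -a-> p0, -b-> p1
  p1 = ((0 + a.0)\{b} + (a.0)\{b})\{b} | -a-> p2
  p2 = 0\{b}\{b} | ∅
Reachable graph of Q (3 states):
  q0 = rec X. b.((a.0)\{b} + (a.0)\{b})\{b} + a.X | -a-> q0, -b-> q1
  q1 = ((a.0)\{b} + (a.0)\{b})\{b} | -a-> q2
  q2 = 0\{b}\{b} | ∅
Coarsest stable partition (strong bisimilarity classes):
  B0 = {p0, q0}
  B1 = {p1, q1}
  B2 = {p2, q2}
p0 ∈ B0, q0 ∈ B0 → same block

bisimilar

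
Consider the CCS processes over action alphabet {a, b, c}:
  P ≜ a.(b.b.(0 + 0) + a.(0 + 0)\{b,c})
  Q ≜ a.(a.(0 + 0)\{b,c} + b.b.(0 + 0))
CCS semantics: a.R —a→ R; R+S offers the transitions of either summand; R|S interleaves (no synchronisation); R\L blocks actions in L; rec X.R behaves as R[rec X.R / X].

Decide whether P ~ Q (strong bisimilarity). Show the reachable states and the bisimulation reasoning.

bisimilar

Reachable graph of P (5 states):
  u0 = a.(b.b.(0 + 0) + a.(0 + 0)\{b,c}) has moves —a→ u1
  u1 = b.b.(0 + 0) + a.(0 + 0)\{b,c} has moves —a→ u2, —b→ u3
  u2 = (0 + 0)\{b,c} has moves ∅
  u3 = b.(0 + 0) has moves —b→ u4
  u4 = 0 + 0 has moves ∅
Reachable graph of Q (5 states):
  v0 = a.(a.(0 + 0)\{b,c} + b.b.(0 + 0)) has moves —a→ v1
  v1 = a.(0 + 0)\{b,c} + b.b.(0 + 0) has moves —a→ v2, —b→ v3
  v2 = (0 + 0)\{b,c} has moves ∅
  v3 = b.(0 + 0) has moves —b→ v4
  v4 = 0 + 0 has moves ∅
Bisimilarity quotient blocks:
  B0 = {u0, v0}
  B1 = {u1, v1}
  B2 = {u3, v3}
  B3 = {u2, u4, v2, v4}
u0 ∈ B0, v0 ∈ B0 → same block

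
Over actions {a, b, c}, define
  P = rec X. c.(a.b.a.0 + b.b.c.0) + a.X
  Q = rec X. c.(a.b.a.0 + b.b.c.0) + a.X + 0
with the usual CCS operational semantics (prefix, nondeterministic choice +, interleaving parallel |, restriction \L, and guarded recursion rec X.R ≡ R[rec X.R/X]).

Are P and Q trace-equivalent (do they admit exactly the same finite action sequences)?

P's transition system — 7 states:
  u0 = rec X. c.(a.b.a.0 + b.b.c.0) + a.X ⊢ —a→ u0, —c→ u1
  u1 = a.b.a.0 + b.b.c.0 ⊢ —a→ u2, —b→ u3
  u2 = b.a.0 ⊢ —b→ u4
  u3 = b.c.0 ⊢ —b→ u5
  u4 = a.0 ⊢ —a→ u6
  u5 = c.0 ⊢ —c→ u6
  u6 = 0 ⊢ stopped
Q's transition system — 7 states:
  v0 = rec X. c.(a.b.a.0 + b.b.c.0) + a.X + 0 ⊢ —a→ v0, —c→ v1
  v1 = a.b.a.0 + b.b.c.0 ⊢ —a→ v2, —b→ v3
  v2 = b.a.0 ⊢ —b→ v4
  v3 = b.c.0 ⊢ —b→ v5
  v4 = a.0 ⊢ —a→ v6
  v5 = c.0 ⊢ —c→ v6
  v6 = 0 ⊢ stopped
Partition-refinement fixed point:
  B0 = {u0, v0}
  B1 = {u1, v1}
  B2 = {u3, v3}
  B3 = {u5, v5}
  B4 = {u6, v6}
  B5 = {u2, v2}
  B6 = {u4, v4}
u0 ∈ B0, v0 ∈ B0 → same block
Bisimilar ⇒ trace-equivalent.

YES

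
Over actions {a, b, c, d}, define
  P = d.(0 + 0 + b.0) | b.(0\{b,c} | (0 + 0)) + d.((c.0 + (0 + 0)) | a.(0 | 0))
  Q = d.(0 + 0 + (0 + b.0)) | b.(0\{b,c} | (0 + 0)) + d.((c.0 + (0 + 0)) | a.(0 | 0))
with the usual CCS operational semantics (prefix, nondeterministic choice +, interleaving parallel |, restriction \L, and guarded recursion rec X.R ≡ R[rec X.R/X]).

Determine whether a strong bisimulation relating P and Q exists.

P ~ Q

P's transition system — 10 states:
  u0 = d.(0 + 0 + b.0) | b.(0\{b,c} | (0 + 0)) + d.((c.0 + (0 + 0)) | a.(0 | 0)) has moves =b=> u1, =d=> u2, =d=> u3
  u1 = d.(0 + 0 + b.0) | (0\{b,c} | (0 + 0)) has moves =d=> u4
  u2 = (0 + 0 + b.0) | b.(0\{b,c} | (0 + 0)) has moves =b=> u4, =b=> u5
  u3 = (c.0 + (0 + 0)) | a.(0 | 0) has moves =a=> u6, =c=> u7
  u4 = (0 + 0 + b.0) | (0\{b,c} | (0 + 0)) has moves =b=> u8
  u5 = 0 | b.(0\{b,c} | (0 + 0)) has moves =b=> u8
  u6 = (c.0 + (0 + 0)) | (0 | 0) has moves =c=> u9
  u7 = 0 | a.(0 | 0) has moves =a=> u9
  u8 = 0 | (0\{b,c} | (0 + 0)) has moves stopped
  u9 = 0 | (0 | 0) has moves stopped
Q's transition system — 10 states:
  v0 = d.(0 + 0 + (0 + b.0)) | b.(0\{b,c} | (0 + 0)) + d.((c.0 + (0 + 0)) | a.(0 | 0)) has moves =b=> v1, =d=> v2, =d=> v3
  v1 = d.(0 + 0 + (0 + b.0)) | (0\{b,c} | (0 + 0)) has moves =d=> v4
  v2 = (0 + 0 + (0 + b.0)) | b.(0\{b,c} | (0 + 0)) has moves =b=> v4, =b=> v5
  v3 = (c.0 + (0 + 0)) | a.(0 | 0) has moves =a=> v6, =c=> v7
  v4 = (0 + 0 + (0 + b.0)) | (0\{b,c} | (0 + 0)) has moves =b=> v8
  v5 = 0 | b.(0\{b,c} | (0 + 0)) has moves =b=> v8
  v6 = (c.0 + (0 + 0)) | (0 | 0) has moves =c=> v9
  v7 = 0 | a.(0 | 0) has moves =a=> v9
  v8 = 0 | (0\{b,c} | (0 + 0)) has moves stopped
  v9 = 0 | (0 | 0) has moves stopped
Bisimilarity quotient blocks:
  B0 = {u0, v0}
  B1 = {u1, v1}
  B2 = {u4, u5, v4, v5}
  B3 = {u8, u9, v8, v9}
  B4 = {u2, v2}
  B5 = {u3, v3}
  B6 = {u7, v7}
  B7 = {u6, v6}
u0 ∈ B0, v0 ∈ B0 → same block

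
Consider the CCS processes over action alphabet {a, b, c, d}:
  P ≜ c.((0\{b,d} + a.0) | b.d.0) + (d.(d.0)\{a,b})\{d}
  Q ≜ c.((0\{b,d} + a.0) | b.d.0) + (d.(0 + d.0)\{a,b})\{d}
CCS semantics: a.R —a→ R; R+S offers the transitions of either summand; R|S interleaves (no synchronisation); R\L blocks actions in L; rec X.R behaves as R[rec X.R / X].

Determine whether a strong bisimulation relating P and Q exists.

YES

Reachable graph of P (7 states):
  u0 = c.((0\{b,d} + a.0) | b.d.0) + (d.(d.0)\{a,b})\{d} has moves -c-> u1
  u1 = (0\{b,d} + a.0) | b.d.0 has moves -a-> u2, -b-> u3
  u2 = 0 | b.d.0 has moves -b-> u4
  u3 = (0\{b,d} + a.0) | d.0 has moves -a-> u4, -d-> u5
  u4 = 0 | d.0 has moves -d-> u6
  u5 = (0\{b,d} + a.0) | 0 has moves -a-> u6
  u6 = 0 | 0 has moves ∅
Reachable graph of Q (7 states):
  v0 = c.((0\{b,d} + a.0) | b.d.0) + (d.(0 + d.0)\{a,b})\{d} has moves -c-> v1
  v1 = (0\{b,d} + a.0) | b.d.0 has moves -a-> v2, -b-> v3
  v2 = 0 | b.d.0 has moves -b-> v4
  v3 = (0\{b,d} + a.0) | d.0 has moves -a-> v4, -d-> v5
  v4 = 0 | d.0 has moves -d-> v6
  v5 = (0\{b,d} + a.0) | 0 has moves -a-> v6
  v6 = 0 | 0 has moves ∅
Coarsest stable partition (strong bisimilarity classes):
  B0 = {u0, v0}
  B1 = {u1, v1}
  B2 = {u3, v3}
  B3 = {u5, v5}
  B4 = {u6, v6}
  B5 = {u4, v4}
  B6 = {u2, v2}
u0 ∈ B0, v0 ∈ B0 → same block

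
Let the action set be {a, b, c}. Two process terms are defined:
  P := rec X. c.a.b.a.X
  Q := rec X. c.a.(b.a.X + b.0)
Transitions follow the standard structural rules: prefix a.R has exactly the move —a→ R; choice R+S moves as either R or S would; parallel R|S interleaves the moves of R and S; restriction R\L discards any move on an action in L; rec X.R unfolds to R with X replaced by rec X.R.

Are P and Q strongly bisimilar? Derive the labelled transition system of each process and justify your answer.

not bisimilar

Reachable graph of P (4 states):
  p0 = rec X. c.a.b.a.X → -c-> p1
  p1 = a.b.a.(rec X. c.a.b.a.X) → -a-> p2
  p2 = b.a.(rec X. c.a.b.a.X) → -b-> p3
  p3 = a.(rec X. c.a.b.a.X) → -a-> p0
Reachable graph of Q (5 states):
  q0 = rec X. c.a.(b.a.X + b.0) → -c-> q1
  q1 = a.(b.a.(rec X. c.a.(b.a.X + b.0)) + b.0) → -a-> q2
  q2 = b.a.(rec X. c.a.(b.a.X + b.0)) + b.0 → -b-> q3, -b-> q4
  q3 = 0 → (no moves)
  q4 = a.(rec X. c.a.(b.a.X + b.0)) → -a-> q0
Partition-refinement fixed point:
  B0 = {p0}
  B1 = {p1}
  B2 = {p2}
  B3 = {p3}
  B4 = {q0}
  B5 = {q1}
  B6 = {q2}
  B7 = {q4}
  B8 = {q3}
p0 ∈ B0, q0 ∈ B4 → different blocks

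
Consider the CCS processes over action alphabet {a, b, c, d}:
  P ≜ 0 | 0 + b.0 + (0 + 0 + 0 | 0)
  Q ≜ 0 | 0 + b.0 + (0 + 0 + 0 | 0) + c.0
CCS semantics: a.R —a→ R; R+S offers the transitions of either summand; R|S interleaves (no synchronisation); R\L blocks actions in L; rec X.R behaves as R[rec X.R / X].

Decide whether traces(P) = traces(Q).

LTS(P): 2 reachable states
  u0 = 0 | 0 + b.0 + (0 + 0 + 0 | 0) has moves --b--▸ u1
  u1 = 0 has moves (no moves)
LTS(Q): 2 reachable states
  v0 = 0 | 0 + b.0 + (0 + 0 + 0 | 0) + c.0 has moves --b--▸ v1, --c--▸ v1
  v1 = 0 has moves (no moves)
Trace ⟨c⟩ through Q, begin at {v0}:
  [1] c ⇒ {v1}
  — Q admits the full trace.
Trace ⟨c⟩ through P, begin at {u0}:
  [1] c ⇒ ∅ (P stuck)

NO — witness ⟨c⟩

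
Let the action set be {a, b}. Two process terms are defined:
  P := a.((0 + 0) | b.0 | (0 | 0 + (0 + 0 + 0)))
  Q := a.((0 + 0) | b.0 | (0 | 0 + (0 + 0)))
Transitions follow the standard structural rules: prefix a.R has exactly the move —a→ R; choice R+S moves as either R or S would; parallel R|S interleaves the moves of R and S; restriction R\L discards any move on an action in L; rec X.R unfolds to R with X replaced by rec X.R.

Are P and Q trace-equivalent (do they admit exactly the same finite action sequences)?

P's transition system — 3 states:
  s0 = a.((0 + 0) | b.0 | (0 | 0 + (0 + 0 + 0))) ⊢ -a-> s1
  s1 = (0 + 0) | b.0 | (0 | 0 + (0 + 0 + 0)) ⊢ -b-> s2
  s2 = (0 + 0) | 0 | (0 | 0 + (0 + 0 + 0)) ⊢ ·
Q's transition system — 3 states:
  t0 = a.((0 + 0) | b.0 | (0 | 0 + (0 + 0))) ⊢ -a-> t1
  t1 = (0 + 0) | b.0 | (0 | 0 + (0 + 0)) ⊢ -b-> t2
  t2 = (0 + 0) | 0 | (0 | 0 + (0 + 0)) ⊢ ·
Bisimilarity quotient blocks:
  B0 = {s0, t0}
  B1 = {s1, t1}
  B2 = {s2, t2}
s0 ∈ B0, t0 ∈ B0 → same block
Bisimilar ⇒ trace-equivalent.

YES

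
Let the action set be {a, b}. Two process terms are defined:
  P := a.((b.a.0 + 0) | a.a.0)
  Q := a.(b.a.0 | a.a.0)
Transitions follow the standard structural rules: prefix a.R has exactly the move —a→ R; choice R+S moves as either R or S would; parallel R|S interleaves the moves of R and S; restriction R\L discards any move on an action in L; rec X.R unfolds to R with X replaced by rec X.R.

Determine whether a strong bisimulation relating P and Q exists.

bisimilar

LTS(P): 10 reachable states
  s0 = a.((b.a.0 + 0) | a.a.0) → -a-> s1
  s1 = (b.a.0 + 0) | a.a.0 → -a-> s2, -b-> s3
  s2 = (b.a.0 + 0) | a.0 → -a-> s4, -b-> s5
  s3 = a.0 | a.a.0 → -a-> s5, -a-> s6
  s4 = (b.a.0 + 0) | 0 → -b-> s7
  s5 = a.0 | a.0 → -a-> s7, -a-> s8
  s6 = 0 | a.a.0 → -a-> s8
  s7 = a.0 | 0 → -a-> s9
  s8 = 0 | a.0 → -a-> s9
  s9 = 0 | 0 → stopped
LTS(Q): 10 reachable states
  t0 = a.(b.a.0 | a.a.0) → -a-> t1
  t1 = b.a.0 | a.a.0 → -a-> t2, -b-> t3
  t2 = b.a.0 | a.0 → -a-> t4, -b-> t5
  t3 = a.0 | a.a.0 → -a-> t5, -a-> t6
  t4 = b.a.0 | 0 → -b-> t7
  t5 = a.0 | a.0 → -a-> t7, -a-> t8
  t6 = 0 | a.a.0 → -a-> t8
  t7 = a.0 | 0 → -a-> t9
  t8 = 0 | a.0 → -a-> t9
  t9 = 0 | 0 → stopped
Partition-refinement fixed point:
  B0 = {s0, t0}
  B1 = {s1, t1}
  B2 = {s3, t3}
  B3 = {s5, s6, t5, t6}
  B4 = {s7, s8, t7, t8}
  B5 = {s9, t9}
  B6 = {s2, t2}
  B7 = {s4, t4}
s0 ∈ B0, t0 ∈ B0 → same block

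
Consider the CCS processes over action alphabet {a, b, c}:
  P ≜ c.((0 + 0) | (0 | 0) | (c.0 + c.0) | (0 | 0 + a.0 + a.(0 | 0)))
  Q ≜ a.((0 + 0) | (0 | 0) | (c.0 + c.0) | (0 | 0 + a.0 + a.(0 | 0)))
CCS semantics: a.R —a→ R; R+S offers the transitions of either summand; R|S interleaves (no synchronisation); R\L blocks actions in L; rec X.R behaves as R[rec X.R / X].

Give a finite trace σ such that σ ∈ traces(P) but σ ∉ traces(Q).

c

P's transition system — 7 states:
  m0 = c.((0 + 0) | (0 | 0) | (c.0 + c.0) | (0 | 0 + a.0 + a.(0 | 0))) → =c=> m1
  m1 = (0 + 0) | (0 | 0) | (c.0 + c.0) | (0 | 0 + a.0 + a.(0 | 0)) → =a=> m2, =a=> m3, =c=> m4
  m2 = (0 + 0) | (0 | 0) | (c.0 + c.0) | (0 | 0) → =c=> m5
  m3 = (0 + 0) | (0 | 0) | (c.0 + c.0) | 0 → =c=> m6
  m4 = (0 + 0) | (0 | 0) | 0 | (0 | 0 + a.0 + a.(0 | 0)) → =a=> m5, =a=> m6
  m5 = (0 + 0) | (0 | 0) | 0 | (0 | 0) → ∅
  m6 = (0 + 0) | (0 | 0) | 0 | 0 → ∅
Q's transition system — 7 states:
  n0 = a.((0 + 0) | (0 | 0) | (c.0 + c.0) | (0 | 0 + a.0 + a.(0 | 0))) → =a=> n1
  n1 = (0 + 0) | (0 | 0) | (c.0 + c.0) | (0 | 0 + a.0 + a.(0 | 0)) → =a=> n2, =a=> n3, =c=> n4
  n2 = (0 + 0) | (0 | 0) | (c.0 + c.0) | (0 | 0) → =c=> n5
  n3 = (0 + 0) | (0 | 0) | (c.0 + c.0) | 0 → =c=> n6
  n4 = (0 + 0) | (0 | 0) | 0 | (0 | 0 + a.0 + a.(0 | 0)) → =a=> n5, =a=> n6
  n5 = (0 + 0) | (0 | 0) | 0 | (0 | 0) → ∅
  n6 = (0 + 0) | (0 | 0) | 0 | 0 → ∅
Trace ⟨c⟩ through P, begin at {m0}:
  after c @ step 1: {m1}
  P completes σ.
Trace ⟨c⟩ through Q, begin at {n0}:
  after c @ step 1: ∅ (Q stuck)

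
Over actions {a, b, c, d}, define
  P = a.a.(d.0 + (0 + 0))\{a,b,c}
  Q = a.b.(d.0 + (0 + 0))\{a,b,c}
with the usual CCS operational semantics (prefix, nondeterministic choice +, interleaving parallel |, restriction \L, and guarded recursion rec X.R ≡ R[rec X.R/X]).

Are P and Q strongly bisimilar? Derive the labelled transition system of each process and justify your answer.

P's transition system — 4 states:
  u0 = a.a.(d.0 + (0 + 0))\{a,b,c} has moves —a→ u1
  u1 = a.(d.0 + (0 + 0))\{a,b,c} has moves —a→ u2
  u2 = (d.0 + (0 + 0))\{a,b,c} has moves —d→ u3
  u3 = 0\{a,b,c} has moves ·
Q's transition system — 4 states:
  v0 = a.b.(d.0 + (0 + 0))\{a,b,c} has moves —a→ v1
  v1 = b.(d.0 + (0 + 0))\{a,b,c} has moves —b→ v2
  v2 = (d.0 + (0 + 0))\{a,b,c} has moves —d→ v3
  v3 = 0\{a,b,c} has moves ·
Coarsest stable partition (strong bisimilarity classes):
  B0 = {u0}
  B1 = {u1}
  B2 = {u2, v2}
  B3 = {u3, v3}
  B4 = {v0}
  B5 = {v1}
u0 ∈ B0, v0 ∈ B4 → different blocks

P ≁ Q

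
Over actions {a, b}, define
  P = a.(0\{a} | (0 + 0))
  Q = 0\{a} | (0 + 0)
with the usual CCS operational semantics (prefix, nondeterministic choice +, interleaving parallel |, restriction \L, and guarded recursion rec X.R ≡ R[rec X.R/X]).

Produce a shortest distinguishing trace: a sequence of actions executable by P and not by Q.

a

LTS(P): 2 reachable states
  p0 = a.(0\{a} | (0 + 0)) ⊢ --a--▸ p1
  p1 = 0\{a} | (0 + 0) ⊢ (no moves)
LTS(Q): 1 reachable states
  q0 = 0\{a} | (0 + 0) ⊢ (no moves)
Executing a from P (initial set {p0}):
  [1] a ⇒ {p1}
  P completes σ.
Executing a from Q (initial set {q0}):
  [1] a ⇒ ∅  — Q cannot continue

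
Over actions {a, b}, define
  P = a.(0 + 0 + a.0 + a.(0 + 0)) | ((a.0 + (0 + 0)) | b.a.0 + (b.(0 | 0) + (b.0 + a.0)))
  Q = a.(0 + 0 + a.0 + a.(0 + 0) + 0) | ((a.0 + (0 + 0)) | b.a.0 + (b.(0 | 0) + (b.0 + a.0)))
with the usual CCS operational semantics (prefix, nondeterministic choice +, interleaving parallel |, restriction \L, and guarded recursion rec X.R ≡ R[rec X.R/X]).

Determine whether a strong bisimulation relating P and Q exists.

YES

LTS(P): 28 reachable states
  u0 = a.(0 + 0 + a.0 + a.(0 + 0)) | ((a.0 + (0 + 0)) | b.a.0 + (b.(0 | 0) + (b.0 + a.0))) :: ··a··> u1, ··a··> u2, ··a··> u3, ··b··> u3, ··b··> u4, ··b··> u5
  u1 = (0 + 0 + a.0 + a.(0 + 0)) | ((a.0 + (0 + 0)) | b.a.0 + (b.(0 | 0) + (b.0 + a.0))) :: ··a··> u6, ··a··> u7, ··a··> u8, ··a··> u9, ··b··> u10, ··b··> u11, ··b··> u7
  u2 = a.(0 + 0 + a.0 + a.(0 + 0)) | (0 | b.a.0) :: ··a··> u6, ··b··> u12
  u3 = a.(0 + 0 + a.0 + a.(0 + 0)) | 0 :: ··a··> u7
  u4 = a.(0 + 0 + a.0 + a.(0 + 0)) | ((a.0 + (0 + 0)) | a.0) :: ··a··> u10, ··a··> u12, ··a··> u13
  u5 = a.(0 + 0 + a.0 + a.(0 + 0)) | (0 | 0) :: ··a··> u11
  u6 = (0 + 0 + a.0 + a.(0 + 0)) | (0 | b.a.0) :: ··a··> u14, ··a··> u15, ··b··> u16
  u7 = (0 + 0 + a.0 + a.(0 + 0)) | 0 :: ··a··> u17, ··a··> u18
  u8 = (0 + 0) | ((a.0 + (0 + 0)) | b.a.0 + (b.(0 | 0) + (b.0 + a.0))) :: ··a··> u14, ··a··> u17, ··b··> u17, ··b··> u19, ··b··> u20
  u9 = 0 | ((a.0 + (0 + 0)) | b.a.0 + (b.(0 | 0) + (b.0 + a.0))) :: ··a··> u15, ··a··> u18, ··b··> u18, ··b··> u21, ··b··> u22
  u10 = (0 + 0 + a.0 + a.(0 + 0)) | ((a.0 + (0 + 0)) | a.0) :: ··a··> u16, ··a··> u19, ··a··> u21, ··a··> u23
  u11 = (0 + 0 + a.0 + a.(0 + 0)) | (0 | 0) :: ··a··> u20, ··a··> u22
  u12 = a.(0 + 0 + a.0 + a.(0 + 0)) | (0 | a.0) :: ··a··> u16, ··a··> u5
  u13 = a.(0 + 0 + a.0 + a.(0 + 0)) | ((a.0 + (0 + 0)) | 0) :: ··a··> u23, ··a··> u5
  u14 = (0 + 0) | (0 | b.a.0) :: ··b··> u24
  u15 = 0 | (0 | b.a.0) :: ··b··> u25
  u16 = (0 + 0 + a.0 + a.(0 + 0)) | (0 | a.0) :: ··a··> u11, ··a··> u24, ··a··> u25
  u17 = (0 + 0) | 0 :: deadlocked
  u18 = 0 | 0 :: deadlocked
  u19 = (0 + 0) | ((a.0 + (0 + 0)) | a.0) :: ··a··> u24, ··a··> u26
  u20 = (0 + 0) | (0 | 0) :: deadlocked
  u21 = 0 | ((a.0 + (0 + 0)) | a.0) :: ··a··> u25, ··a··> u27
  u22 = 0 | (0 | 0) :: deadlocked
  u23 = (0 + 0 + a.0 + a.(0 + 0)) | ((a.0 + (0 + 0)) | 0) :: ··a··> u11, ··a··> u26, ··a··> u27
  u24 = (0 + 0) | (0 | a.0) :: ··a··> u20
  u25 = 0 | (0 | a.0) :: ··a··> u22
  u26 = (0 + 0) | ((a.0 + (0 + 0)) | 0) :: ··a··> u20
  u27 = 0 | ((a.0 + (0 + 0)) | 0) :: ··a··> u22
LTS(Q): 28 reachable states
  v0 = a.(0 + 0 + a.0 + a.(0 + 0) + 0) | ((a.0 + (0 + 0)) | b.a.0 + (b.(0 | 0) + (b.0 + a.0))) :: ··a··> v1, ··a··> v2, ··a··> v3, ··b··> v3, ··b··> v4, ··b··> v5
  v1 = (0 + 0 + a.0 + a.(0 + 0) + 0) | ((a.0 + (0 + 0)) | b.a.0 + (b.(0 | 0) + (b.0 + a.0))) :: ··a··> v6, ··a··> v7, ··a··> v8, ··a··> v9, ··b··> v10, ··b··> v11, ··b··> v7
  v2 = a.(0 + 0 + a.0 + a.(0 + 0) + 0) | (0 | b.a.0) :: ··a··> v6, ··b··> v12
  v3 = a.(0 + 0 + a.0 + a.(0 + 0) + 0) | 0 :: ··a··> v7
  v4 = a.(0 + 0 + a.0 + a.(0 + 0) + 0) | ((a.0 + (0 + 0)) | a.0) :: ··a··> v10, ··a··> v12, ··a··> v13
  v5 = a.(0 + 0 + a.0 + a.(0 + 0) + 0) | (0 | 0) :: ··a··> v11
  v6 = (0 + 0 + a.0 + a.(0 + 0) + 0) | (0 | b.a.0) :: ··a··> v14, ··a··> v15, ··b··> v16
  v7 = (0 + 0 + a.0 + a.(0 + 0) + 0) | 0 :: ··a··> v17, ··a··> v18
  v8 = (0 + 0) | ((a.0 + (0 + 0)) | b.a.0 + (b.(0 | 0) + (b.0 + a.0))) :: ··a··> v14, ··a··> v17, ··b··> v17, ··b··> v19, ··b··> v20
  v9 = 0 | ((a.0 + (0 + 0)) | b.a.0 + (b.(0 | 0) + (b.0 + a.0))) :: ··a··> v15, ··a··> v18, ··b··> v18, ··b··> v21, ··b··> v22
  v10 = (0 + 0 + a.0 + a.(0 + 0) + 0) | ((a.0 + (0 + 0)) | a.0) :: ··a··> v16, ··a··> v19, ··a··> v21, ··a··> v23
  v11 = (0 + 0 + a.0 + a.(0 + 0) + 0) | (0 | 0) :: ··a··> v20, ··a··> v22
  v12 = a.(0 + 0 + a.0 + a.(0 + 0) + 0) | (0 | a.0) :: ··a··> v16, ··a··> v5
  v13 = a.(0 + 0 + a.0 + a.(0 + 0) + 0) | ((a.0 + (0 + 0)) | 0) :: ··a··> v23, ··a··> v5
  v14 = (0 + 0) | (0 | b.a.0) :: ··b··> v24
  v15 = 0 | (0 | b.a.0) :: ··b··> v25
  v16 = (0 + 0 + a.0 + a.(0 + 0) + 0) | (0 | a.0) :: ··a··> v11, ··a··> v24, ··a··> v25
  v17 = (0 + 0) | 0 :: deadlocked
  v18 = 0 | 0 :: deadlocked
  v19 = (0 + 0) | ((a.0 + (0 + 0)) | a.0) :: ··a··> v24, ··a··> v26
  v20 = (0 + 0) | (0 | 0) :: deadlocked
  v21 = 0 | ((a.0 + (0 + 0)) | a.0) :: ··a··> v25, ··a··> v27
  v22 = 0 | (0 | 0) :: deadlocked
  v23 = (0 + 0 + a.0 + a.(0 + 0) + 0) | ((a.0 + (0 + 0)) | 0) :: ··a··> v11, ··a··> v26, ··a··> v27
  v24 = (0 + 0) | (0 | a.0) :: ··a··> v20
  v25 = 0 | (0 | a.0) :: ··a··> v22
  v26 = (0 + 0) | ((a.0 + (0 + 0)) | 0) :: ··a··> v20
  v27 = 0 | ((a.0 + (0 + 0)) | 0) :: ··a··> v22
Bisimilarity quotient blocks:
  B0 = {u0, v0}
  B1 = {u2, v2}
  B2 = {u6, v6}
  B3 = {u14, u15, v14, v15}
  B4 = {u11, u24, u25, u26, u27, u7, v11, v24, v25, v26, v27, v7}
  B5 = {u17, u18, u20, u22, v17, v18, v20, v22}
  B6 = {u16, u19, u21, u23, u3, u5, v16, v19, v21, v23, v3, v5}
  B7 = {u10, u12, u13, v10, v12, v13}
  B8 = {u1, v1}
  B9 = {u8, u9, v8, v9}
  B10 = {u4, v4}
u0 ∈ B0, v0 ∈ B0 → same block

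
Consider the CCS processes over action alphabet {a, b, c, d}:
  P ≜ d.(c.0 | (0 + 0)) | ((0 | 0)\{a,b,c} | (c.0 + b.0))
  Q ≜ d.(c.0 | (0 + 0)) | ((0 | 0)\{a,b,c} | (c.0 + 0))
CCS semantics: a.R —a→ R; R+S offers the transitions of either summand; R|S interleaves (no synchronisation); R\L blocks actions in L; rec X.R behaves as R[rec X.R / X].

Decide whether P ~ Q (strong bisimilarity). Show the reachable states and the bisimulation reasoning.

Reachable graph of P (6 states):
  s0 = d.(c.0 | (0 + 0)) | ((0 | 0)\{a,b,c} | (c.0 + b.0)) | =b=> s1, =c=> s1, =d=> s2
  s1 = d.(c.0 | (0 + 0)) | ((0 | 0)\{a,b,c} | 0) | =d=> s3
  s2 = c.0 | (0 + 0) | ((0 | 0)\{a,b,c} | (c.0 + b.0)) | =b=> s3, =c=> s3, =c=> s4
  s3 = c.0 | (0 + 0) | ((0 | 0)\{a,b,c} | 0) | =c=> s5
  s4 = 0 | (0 + 0) | ((0 | 0)\{a,b,c} | (c.0 + b.0)) | =b=> s5, =c=> s5
  s5 = 0 | (0 + 0) | ((0 | 0)\{a,b,c} | 0) | (no moves)
Reachable graph of Q (6 states):
  t0 = d.(c.0 | (0 + 0)) | ((0 | 0)\{a,b,c} | (c.0 + 0)) | =c=> t1, =d=> t2
  t1 = d.(c.0 | (0 + 0)) | ((0 | 0)\{a,b,c} | 0) | =d=> t3
  t2 = c.0 | (0 + 0) | ((0 | 0)\{a,b,c} | (c.0 + 0)) | =c=> t3, =c=> t4
  t3 = c.0 | (0 + 0) | ((0 | 0)\{a,b,c} | 0) | =c=> t5
  t4 = 0 | (0 + 0) | ((0 | 0)\{a,b,c} | (c.0 + 0)) | =c=> t5
  t5 = 0 | (0 + 0) | ((0 | 0)\{a,b,c} | 0) | (no moves)
Bisimilarity quotient blocks:
  B0 = {s0}
  B1 = {s2}
  B2 = {s4}
  B3 = {s5, t5}
  B4 = {s3, t3, t4}
  B5 = {s1, t1}
  B6 = {t0}
  B7 = {t2}
s0 ∈ B0, t0 ∈ B6 → different blocks

NO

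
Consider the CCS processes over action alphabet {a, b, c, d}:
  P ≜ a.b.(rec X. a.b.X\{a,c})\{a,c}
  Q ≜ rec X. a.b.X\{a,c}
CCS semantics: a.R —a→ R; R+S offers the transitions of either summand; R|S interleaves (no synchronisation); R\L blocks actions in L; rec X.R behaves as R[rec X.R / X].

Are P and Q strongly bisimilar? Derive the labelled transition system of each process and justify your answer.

P ~ Q

P's transition system — 3 states:
  u0 = a.b.(rec X. a.b.X\{a,c})\{a,c} ⊢ —a→ u1
  u1 = b.(rec X. a.b.X\{a,c})\{a,c} ⊢ —b→ u2
  u2 = (rec X. a.b.X\{a,c})\{a,c} ⊢ ∅
Q's transition system — 3 states:
  v0 = rec X. a.b.X\{a,c} ⊢ —a→ v1
  v1 = b.(rec X. a.b.X\{a,c})\{a,c} ⊢ —b→ v2
  v2 = (rec X. a.b.X\{a,c})\{a,c} ⊢ ∅
Bisimilarity quotient blocks:
  B0 = {u0, v0}
  B1 = {u1, v1}
  B2 = {u2, v2}
u0 ∈ B0, v0 ∈ B0 → same block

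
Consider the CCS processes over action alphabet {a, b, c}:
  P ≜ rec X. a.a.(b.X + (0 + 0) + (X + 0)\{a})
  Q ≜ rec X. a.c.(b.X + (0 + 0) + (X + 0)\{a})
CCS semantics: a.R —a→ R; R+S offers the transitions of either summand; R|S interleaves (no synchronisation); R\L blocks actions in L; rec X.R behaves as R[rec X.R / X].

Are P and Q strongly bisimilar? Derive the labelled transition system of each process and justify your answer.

P's transition system — 3 states:
  m0 = rec X. a.a.(b.X + (0 + 0) + (X + 0)\{a}) :: ··a··> m1
  m1 = a.(b.(rec X. a.a.(b.X + (0 + 0) + (X + 0)\{a})) + (0 + 0) + ((rec X. a.a.(b.X + (0 + 0) + (X + 0)\{a})) + 0)\{a}) :: ··a··> m2
  m2 = b.(rec X. a.a.(b.X + (0 + 0) + (X + 0)\{a})) + (0 + 0) + ((rec X. a.a.(b.X + (0 + 0) + (X + 0)\{a})) + 0)\{a} :: ··b··> m0
Q's transition system — 3 states:
  n0 = rec X. a.c.(b.X + (0 + 0) + (X + 0)\{a}) :: ··a··> n1
  n1 = c.(b.(rec X. a.c.(b.X + (0 + 0) + (X + 0)\{a})) + (0 + 0) + ((rec X. a.c.(b.X + (0 + 0) + (X + 0)\{a})) + 0)\{a}) :: ··c··> n2
  n2 = b.(rec X. a.c.(b.X + (0 + 0) + (X + 0)\{a})) + (0 + 0) + ((rec X. a.c.(b.X + (0 + 0) + (X + 0)\{a})) + 0)\{a} :: ··b··> n0
Bisimilarity quotient blocks:
  B0 = {m0}
  B1 = {m1}
  B2 = {m2}
  B3 = {n0}
  B4 = {n1}
  B5 = {n2}
m0 ∈ B0, n0 ∈ B3 → different blocks

NO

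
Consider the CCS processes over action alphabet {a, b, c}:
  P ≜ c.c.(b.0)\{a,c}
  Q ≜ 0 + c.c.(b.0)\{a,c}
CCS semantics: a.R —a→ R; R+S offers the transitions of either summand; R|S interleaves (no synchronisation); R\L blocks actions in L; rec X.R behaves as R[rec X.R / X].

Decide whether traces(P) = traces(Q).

traces(P) = traces(Q)

Reachable graph of P (4 states):
  p0 = c.c.(b.0)\{a,c} | =c=> p1
  p1 = c.(b.0)\{a,c} | =c=> p2
  p2 = (b.0)\{a,c} | =b=> p3
  p3 = 0\{a,c} | stopped
Reachable graph of Q (4 states):
  q0 = 0 + c.c.(b.0)\{a,c} | =c=> q1
  q1 = c.(b.0)\{a,c} | =c=> q2
  q2 = (b.0)\{a,c} | =b=> q3
  q3 = 0\{a,c} | stopped
Partition-refinement fixed point:
  B0 = {p0, q0}
  B1 = {p1, q1}
  B2 = {p2, q2}
  B3 = {p3, q3}
p0 ∈ B0, q0 ∈ B0 → same block
Bisimilar ⇒ trace-equivalent.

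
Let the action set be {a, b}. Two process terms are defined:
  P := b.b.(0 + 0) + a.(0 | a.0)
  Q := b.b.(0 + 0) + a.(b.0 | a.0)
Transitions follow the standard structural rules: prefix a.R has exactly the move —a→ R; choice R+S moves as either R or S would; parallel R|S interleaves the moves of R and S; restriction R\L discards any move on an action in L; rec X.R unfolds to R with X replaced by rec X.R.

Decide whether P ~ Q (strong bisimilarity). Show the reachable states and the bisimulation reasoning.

P ≁ Q

P's transition system — 5 states:
  m0 = b.b.(0 + 0) + a.(0 | a.0) has moves ··a··> m1, ··b··> m2
  m1 = 0 | a.0 has moves ··a··> m3
  m2 = b.(0 + 0) has moves ··b··> m4
  m3 = 0 | 0 has moves deadlocked
  m4 = 0 + 0 has moves deadlocked
Q's transition system — 7 states:
  n0 = b.b.(0 + 0) + a.(b.0 | a.0) has moves ··a··> n1, ··b··> n2
  n1 = b.0 | a.0 has moves ··a··> n3, ··b··> n4
  n2 = b.(0 + 0) has moves ··b··> n5
  n3 = b.0 | 0 has moves ··b··> n6
  n4 = 0 | a.0 has moves ··a··> n6
  n5 = 0 + 0 has moves deadlocked
  n6 = 0 | 0 has moves deadlocked
Bisimilarity quotient blocks:
  B0 = {m0}
  B1 = {m2, n2, n3}
  B2 = {m3, m4, n5, n6}
  B3 = {m1, n4}
  B4 = {n0}
  B5 = {n1}
m0 ∈ B0, n0 ∈ B4 → different blocks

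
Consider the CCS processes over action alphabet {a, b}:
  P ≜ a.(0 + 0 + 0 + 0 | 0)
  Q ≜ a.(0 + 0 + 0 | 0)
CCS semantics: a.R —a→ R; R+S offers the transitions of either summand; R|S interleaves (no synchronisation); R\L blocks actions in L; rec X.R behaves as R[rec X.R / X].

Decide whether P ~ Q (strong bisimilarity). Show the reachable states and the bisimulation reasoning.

P's transition system — 2 states:
  s0 = a.(0 + 0 + 0 + 0 | 0) ⊢ =a=> s1
  s1 = 0 + 0 + 0 + 0 | 0 ⊢ stopped
Q's transition system — 2 states:
  t0 = a.(0 + 0 + 0 | 0) ⊢ =a=> t1
  t1 = 0 + 0 + 0 | 0 ⊢ stopped
Bisimilarity quotient blocks:
  B0 = {s0, t0}
  B1 = {s1, t1}
s0 ∈ B0, t0 ∈ B0 → same block

P ~ Q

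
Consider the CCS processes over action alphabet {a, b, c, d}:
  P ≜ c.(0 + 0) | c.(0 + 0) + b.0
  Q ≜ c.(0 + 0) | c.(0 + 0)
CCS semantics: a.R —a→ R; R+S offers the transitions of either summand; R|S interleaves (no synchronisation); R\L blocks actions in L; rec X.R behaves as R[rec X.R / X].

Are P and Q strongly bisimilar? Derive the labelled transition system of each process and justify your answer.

LTS(P): 5 reachable states
  s0 = c.(0 + 0) | c.(0 + 0) + b.0 | --b--▸ s1, --c--▸ s2, --c--▸ s3
  s1 = 0 | ∅
  s2 = (0 + 0) | c.(0 + 0) | --c--▸ s4
  s3 = c.(0 + 0) | (0 + 0) | --c--▸ s4
  s4 = (0 + 0) | (0 + 0) | ∅
LTS(Q): 4 reachable states
  t0 = c.(0 + 0) | c.(0 + 0) | --c--▸ t1, --c--▸ t2
  t1 = (0 + 0) | c.(0 + 0) | --c--▸ t3
  t2 = c.(0 + 0) | (0 + 0) | --c--▸ t3
  t3 = (0 + 0) | (0 + 0) | ∅
Coarsest stable partition (strong bisimilarity classes):
  B0 = {s0}
  B1 = {s2, s3, t1, t2}
  B2 = {s1, s4, t3}
  B3 = {t0}
s0 ∈ B0, t0 ∈ B3 → different blocks

not bisimilar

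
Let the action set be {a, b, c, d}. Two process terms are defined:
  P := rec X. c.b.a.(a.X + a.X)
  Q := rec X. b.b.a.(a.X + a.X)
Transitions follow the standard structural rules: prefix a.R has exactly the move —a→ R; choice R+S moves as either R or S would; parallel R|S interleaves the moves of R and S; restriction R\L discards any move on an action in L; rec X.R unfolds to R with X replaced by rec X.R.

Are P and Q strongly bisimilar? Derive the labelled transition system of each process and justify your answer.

P ≁ Q

Reachable graph of P (4 states):
  u0 = rec X. c.b.a.(a.X + a.X) | ··c··> u1
  u1 = b.a.(a.(rec X. c.b.a.(a.X + a.X)) + a.(rec X. c.b.a.(a.X + a.X))) | ··b··> u2
  u2 = a.(a.(rec X. c.b.a.(a.X + a.X)) + a.(rec X. c.b.a.(a.X + a.X))) | ··a··> u3
  u3 = a.(rec X. c.b.a.(a.X + a.X)) + a.(rec X. c.b.a.(a.X + a.X)) | ··a··> u0
Reachable graph of Q (4 states):
  v0 = rec X. b.b.a.(a.X + a.X) | ··b··> v1
  v1 = b.a.(a.(rec X. b.b.a.(a.X + a.X)) + a.(rec X. b.b.a.(a.X + a.X))) | ··b··> v2
  v2 = a.(a.(rec X. b.b.a.(a.X + a.X)) + a.(rec X. b.b.a.(a.X + a.X))) | ··a··> v3
  v3 = a.(rec X. b.b.a.(a.X + a.X)) + a.(rec X. b.b.a.(a.X + a.X)) | ··a··> v0
Partition-refinement fixed point:
  B0 = {u0}
  B1 = {u1}
  B2 = {u2}
  B3 = {u3}
  B4 = {v0}
  B5 = {v1}
  B6 = {v2}
  B7 = {v3}
u0 ∈ B0, v0 ∈ B4 → different blocks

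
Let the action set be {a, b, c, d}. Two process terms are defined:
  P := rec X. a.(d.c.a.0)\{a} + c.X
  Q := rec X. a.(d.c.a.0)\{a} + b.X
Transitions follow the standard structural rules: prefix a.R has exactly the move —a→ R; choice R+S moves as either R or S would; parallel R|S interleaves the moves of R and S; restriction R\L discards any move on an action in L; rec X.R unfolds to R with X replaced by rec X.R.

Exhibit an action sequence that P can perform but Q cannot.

LTS(P): 4 reachable states
  m0 = rec X. a.(d.c.a.0)\{a} + c.X :: ··a··> m1, ··c··> m0
  m1 = (d.c.a.0)\{a} :: ··d··> m2
  m2 = (c.a.0)\{a} :: ··c··> m3
  m3 = (a.0)\{a} :: ·
LTS(Q): 4 reachable states
  n0 = rec X. a.(d.c.a.0)\{a} + b.X :: ··a··> n1, ··b··> n0
  n1 = (d.c.a.0)\{a} :: ··d··> n2
  n2 = (c.a.0)\{a} :: ··c··> n3
  n3 = (a.0)\{a} :: ·
Run σ = ⟨c⟩ on P: start {m0}
  [1] c ⇒ {m0}
  — P admits the full trace.
Run σ = ⟨c⟩ on Q: start {n0}
  [1] c ⇒ no successor for Q

c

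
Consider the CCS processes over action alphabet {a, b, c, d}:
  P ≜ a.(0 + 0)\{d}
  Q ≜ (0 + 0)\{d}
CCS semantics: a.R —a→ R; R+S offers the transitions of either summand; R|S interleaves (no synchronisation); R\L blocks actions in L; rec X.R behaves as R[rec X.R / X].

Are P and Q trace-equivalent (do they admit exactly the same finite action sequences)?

NO — witness ⟨a⟩

Reachable graph of P (2 states):
  p0 = a.(0 + 0)\{d} → =a=> p1
  p1 = (0 + 0)\{d} → ∅
Reachable graph of Q (1 states):
  q0 = (0 + 0)\{d} → ∅
Trace ⟨a⟩ through P, begin at {p0}:
  step 1 (a): {p1}
  ✓ P
Trace ⟨a⟩ through Q, begin at {q0}:
  step 1 (a): no successor for Q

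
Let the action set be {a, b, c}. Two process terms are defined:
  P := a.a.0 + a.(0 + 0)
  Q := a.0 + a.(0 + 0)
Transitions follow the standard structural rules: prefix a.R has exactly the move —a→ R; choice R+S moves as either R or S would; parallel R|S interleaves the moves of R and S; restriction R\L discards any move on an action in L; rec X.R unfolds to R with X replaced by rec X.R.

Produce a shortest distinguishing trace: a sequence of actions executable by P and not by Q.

P's transition system — 4 states:
  s0 = a.a.0 + a.(0 + 0) → =a=> s1, =a=> s2
  s1 = 0 + 0 → ·
  s2 = a.0 → =a=> s3
  s3 = 0 → ·
Q's transition system — 3 states:
  t0 = a.0 + a.(0 + 0) → =a=> t1, =a=> t2
  t1 = 0 → ·
  t2 = 0 + 0 → ·
Run σ = ⟨aa⟩ on P: start {s0}
  step 1 (a): {s1, s2}
  step 2 (a): {s3}
  P completes σ.
Run σ = ⟨aa⟩ on Q: start {t0}
  step 1 (a): {t1, t2}
  step 2 (a): ∅  — Q cannot continue

aa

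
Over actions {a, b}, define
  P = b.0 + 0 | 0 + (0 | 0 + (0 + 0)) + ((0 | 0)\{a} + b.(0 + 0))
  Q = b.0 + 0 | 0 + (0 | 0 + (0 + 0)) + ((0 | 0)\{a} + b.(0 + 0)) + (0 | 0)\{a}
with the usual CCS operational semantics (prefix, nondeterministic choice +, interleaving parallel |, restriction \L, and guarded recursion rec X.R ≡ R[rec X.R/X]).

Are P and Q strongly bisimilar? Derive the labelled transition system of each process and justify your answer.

bisimilar

P's transition system — 3 states:
  s0 = b.0 + 0 | 0 + (0 | 0 + (0 + 0)) + ((0 | 0)\{a} + b.(0 + 0)) has moves —b→ s1, —b→ s2
  s1 = 0 has moves ∅
  s2 = 0 + 0 has moves ∅
Q's transition system — 3 states:
  t0 = b.0 + 0 | 0 + (0 | 0 + (0 + 0)) + ((0 | 0)\{a} + b.(0 + 0)) + (0 | 0)\{a} has moves —b→ t1, —b→ t2
  t1 = 0 has moves ∅
  t2 = 0 + 0 has moves ∅
Bisimilarity quotient blocks:
  B0 = {s0, t0}
  B1 = {s1, s2, t1, t2}
s0 ∈ B0, t0 ∈ B0 → same block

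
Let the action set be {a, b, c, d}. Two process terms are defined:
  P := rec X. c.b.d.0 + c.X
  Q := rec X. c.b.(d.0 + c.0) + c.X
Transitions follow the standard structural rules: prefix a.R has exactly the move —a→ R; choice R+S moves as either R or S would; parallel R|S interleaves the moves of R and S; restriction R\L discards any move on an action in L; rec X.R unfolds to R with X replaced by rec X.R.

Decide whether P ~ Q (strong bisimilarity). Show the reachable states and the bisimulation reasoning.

not bisimilar

LTS(P): 4 reachable states
  s0 = rec X. c.b.d.0 + c.X :: --c--▸ s0, --c--▸ s1
  s1 = b.d.0 :: --b--▸ s2
  s2 = d.0 :: --d--▸ s3
  s3 = 0 :: ·
LTS(Q): 4 reachable states
  t0 = rec X. c.b.(d.0 + c.0) + c.X :: --c--▸ t0, --c--▸ t1
  t1 = b.(d.0 + c.0) :: --b--▸ t2
  t2 = d.0 + c.0 :: --c--▸ t3, --d--▸ t3
  t3 = 0 :: ·
Coarsest stable partition (strong bisimilarity classes):
  B0 = {s0}
  B1 = {s1}
  B2 = {s2}
  B3 = {s3, t3}
  B4 = {t0}
  B5 = {t1}
  B6 = {t2}
s0 ∈ B0, t0 ∈ B4 → different blocks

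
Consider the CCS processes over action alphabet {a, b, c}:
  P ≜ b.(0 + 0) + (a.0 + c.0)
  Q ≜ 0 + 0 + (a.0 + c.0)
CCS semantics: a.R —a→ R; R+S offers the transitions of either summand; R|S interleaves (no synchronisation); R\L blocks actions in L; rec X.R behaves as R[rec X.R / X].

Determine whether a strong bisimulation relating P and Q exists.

NO

LTS(P): 3 reachable states
  m0 = b.(0 + 0) + (a.0 + c.0) :: --a--▸ m1, --b--▸ m2, --c--▸ m1
  m1 = 0 :: stopped
  m2 = 0 + 0 :: stopped
LTS(Q): 2 reachable states
  n0 = 0 + 0 + (a.0 + c.0) :: --a--▸ n1, --c--▸ n1
  n1 = 0 :: stopped
Partition-refinement fixed point:
  B0 = {m0}
  B1 = {m1, m2, n1}
  B2 = {n0}
m0 ∈ B0, n0 ∈ B2 → different blocks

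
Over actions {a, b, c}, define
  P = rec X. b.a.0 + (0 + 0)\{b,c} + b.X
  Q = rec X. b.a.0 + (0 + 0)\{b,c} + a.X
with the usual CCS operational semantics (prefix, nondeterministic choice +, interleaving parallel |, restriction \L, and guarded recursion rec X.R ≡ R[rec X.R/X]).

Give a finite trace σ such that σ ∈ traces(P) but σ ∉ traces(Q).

P's transition system — 3 states:
  m0 = rec X. b.a.0 + (0 + 0)\{b,c} + b.X ⊢ --b--▸ m0, --b--▸ m1
  m1 = a.0 ⊢ --a--▸ m2
  m2 = 0 ⊢ deadlocked
Q's transition system — 3 states:
  n0 = rec X. b.a.0 + (0 + 0)\{b,c} + a.X ⊢ --a--▸ n0, --b--▸ n1
  n1 = a.0 ⊢ --a--▸ n2
  n2 = 0 ⊢ deadlocked
Run σ = ⟨bb⟩ on P: start {m0}
  step 1 (b): {m0, m1}
  step 2 (b): {m0, m1}
  — P admits the full trace.
Run σ = ⟨bb⟩ on Q: start {n0}
  step 1 (b): {n1}
  step 2 (b): no successor for Q

bb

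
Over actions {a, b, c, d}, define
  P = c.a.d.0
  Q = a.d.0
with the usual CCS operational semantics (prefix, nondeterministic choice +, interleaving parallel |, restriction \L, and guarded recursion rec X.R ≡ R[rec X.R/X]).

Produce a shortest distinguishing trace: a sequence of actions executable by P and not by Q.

LTS(P): 4 reachable states
  m0 = c.a.d.0 :: -c-> m1
  m1 = a.d.0 :: -a-> m2
  m2 = d.0 :: -d-> m3
  m3 = 0 :: (no moves)
LTS(Q): 3 reachable states
  n0 = a.d.0 :: -a-> n1
  n1 = d.0 :: -d-> n2
  n2 = 0 :: (no moves)
Executing c from P (initial set {m0}):
  after c @ step 1: {m1}
  — P admits the full trace.
Executing c from Q (initial set {n0}):
  after c @ step 1: ∅  — Q cannot continue

c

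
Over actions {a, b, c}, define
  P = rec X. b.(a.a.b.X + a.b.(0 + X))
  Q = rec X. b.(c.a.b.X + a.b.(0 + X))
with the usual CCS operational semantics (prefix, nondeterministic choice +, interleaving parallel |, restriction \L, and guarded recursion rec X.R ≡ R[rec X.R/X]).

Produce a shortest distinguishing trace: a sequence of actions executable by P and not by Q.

baa

LTS(P): 6 reachable states
  m0 = rec X. b.(a.a.b.X + a.b.(0 + X)) :: —b→ m1
  m1 = a.a.b.(rec X. b.(a.a.b.X + a.b.(0 + X))) + a.b.(0 + (rec X. b.(a.a.b.X + a.b.(0 + X)))) :: —a→ m2, —a→ m3
  m2 = a.b.(rec X. b.(a.a.b.X + a.b.(0 + X))) :: —a→ m4
  m3 = b.(0 + (rec X. b.(a.a.b.X + a.b.(0 + X)))) :: —b→ m5
  m4 = b.(rec X. b.(a.a.b.X + a.b.(0 + X))) :: —b→ m0
  m5 = 0 + (rec X. b.(a.a.b.X + a.b.(0 + X))) :: —b→ m1
LTS(Q): 6 reachable states
  n0 = rec X. b.(c.a.b.X + a.b.(0 + X)) :: —b→ n1
  n1 = c.a.b.(rec X. b.(c.a.b.X + a.b.(0 + X))) + a.b.(0 + (rec X. b.(c.a.b.X + a.b.(0 + X)))) :: —a→ n2, —c→ n3
  n2 = b.(0 + (rec X. b.(c.a.b.X + a.b.(0 + X)))) :: —b→ n4
  n3 = a.b.(rec X. b.(c.a.b.X + a.b.(0 + X))) :: —a→ n5
  n4 = 0 + (rec X. b.(c.a.b.X + a.b.(0 + X))) :: —b→ n1
  n5 = b.(rec X. b.(c.a.b.X + a.b.(0 + X))) :: —b→ n0
Executing baa from P (initial set {m0}):
  step 1 (b): {m1}
  step 2 (a): {m2, m3}
  step 3 (a): {m4}
  ✓ P
Executing baa from Q (initial set {n0}):
  step 1 (b): {n1}
  step 2 (a): {n2}
  step 3 (a): ∅  — Q cannot continue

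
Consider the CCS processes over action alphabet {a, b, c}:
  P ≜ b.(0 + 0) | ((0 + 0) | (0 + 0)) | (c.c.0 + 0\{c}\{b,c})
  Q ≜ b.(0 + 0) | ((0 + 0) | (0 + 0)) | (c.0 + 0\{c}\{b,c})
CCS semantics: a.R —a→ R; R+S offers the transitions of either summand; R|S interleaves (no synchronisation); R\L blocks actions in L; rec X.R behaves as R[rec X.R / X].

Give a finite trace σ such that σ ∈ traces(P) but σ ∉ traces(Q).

cc

LTS(P): 6 reachable states
  s0 = b.(0 + 0) | ((0 + 0) | (0 + 0)) | (c.c.0 + 0\{c}\{b,c}) ⊢ =b=> s1, =c=> s2
  s1 = (0 + 0) | ((0 + 0) | (0 + 0)) | (c.c.0 + 0\{c}\{b,c}) ⊢ =c=> s3
  s2 = b.(0 + 0) | ((0 + 0) | (0 + 0)) | c.0 ⊢ =b=> s3, =c=> s4
  s3 = (0 + 0) | ((0 + 0) | (0 + 0)) | c.0 ⊢ =c=> s5
  s4 = b.(0 + 0) | ((0 + 0) | (0 + 0)) | 0 ⊢ =b=> s5
  s5 = (0 + 0) | ((0 + 0) | (0 + 0)) | 0 ⊢ ·
LTS(Q): 4 reachable states
  t0 = b.(0 + 0) | ((0 + 0) | (0 + 0)) | (c.0 + 0\{c}\{b,c}) ⊢ =b=> t1, =c=> t2
  t1 = (0 + 0) | ((0 + 0) | (0 + 0)) | (c.0 + 0\{c}\{b,c}) ⊢ =c=> t3
  t2 = b.(0 + 0) | ((0 + 0) | (0 + 0)) | 0 ⊢ =b=> t3
  t3 = (0 + 0) | ((0 + 0) | (0 + 0)) | 0 ⊢ ·
Executing cc from P (initial set {s0}):
  after c @ step 1: {s2}
  after c @ step 2: {s4}
  ✓ P
Executing cc from Q (initial set {t0}):
  after c @ step 1: {t2}
  after c @ step 2: ∅  — Q cannot continue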